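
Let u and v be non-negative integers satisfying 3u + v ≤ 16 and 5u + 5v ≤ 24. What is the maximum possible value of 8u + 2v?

32

Relaxing integrality, the LP optimum is 38.40 at (u,v) = (4.8, 0), which is not an integer point.
(u,v)=(4,0) is feasible, giving 32.
(u,v)=(3,1) is feasible, giving 26.
(u,v)=(3,0) is feasible, giving 24.
The best lattice point is (4,0), giving 32.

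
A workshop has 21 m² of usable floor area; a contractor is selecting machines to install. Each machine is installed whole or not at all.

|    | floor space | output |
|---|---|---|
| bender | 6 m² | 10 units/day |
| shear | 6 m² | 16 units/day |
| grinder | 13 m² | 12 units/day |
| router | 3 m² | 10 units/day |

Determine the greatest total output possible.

36

This is an integer program with binary decision variables.
bender + shear + router: floor space 6 + 6 + 3 = 15 ≤ 21, output 10 + 16 + 10 = 36.
shear + router: floor space 6 + 3 = 9 ≤ 21, output 16 + 10 = 26.
shear + grinder: floor space 6 + 13 = 19 ≤ 21, output 16 + 12 = 28.
Best is bender, shear, and router with total output 36.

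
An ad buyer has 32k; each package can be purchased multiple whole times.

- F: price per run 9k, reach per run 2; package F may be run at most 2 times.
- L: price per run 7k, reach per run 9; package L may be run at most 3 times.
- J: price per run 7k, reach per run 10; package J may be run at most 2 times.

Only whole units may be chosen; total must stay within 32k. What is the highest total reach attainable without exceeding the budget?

This is a bounded integer knapsack.
J has the best ratio (10/7); taking only J gives at most 2×10 = 20 (stopped by the supply cap of 2).
Mixing does better — 2×L and 2×J: price 28 ≤ 32, reach 2·9 + 2·10 = 38.

38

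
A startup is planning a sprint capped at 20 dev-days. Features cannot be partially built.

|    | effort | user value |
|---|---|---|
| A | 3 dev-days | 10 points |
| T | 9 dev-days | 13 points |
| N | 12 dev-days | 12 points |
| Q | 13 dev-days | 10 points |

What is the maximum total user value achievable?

23

Allowing fractional choices, the relaxed optimum would be about 31.0, but features are indivisible.
A + T: effort 3 + 9 = 12 ≤ 20, user value 10 + 13 = 23.
A + N: effort 3 + 12 = 15 ≤ 20, user value 10 + 12 = 22.
A + Q: effort 3 + 13 = 16 ≤ 20, user value 10 + 10 = 20.
Best is A and T with total user value 23.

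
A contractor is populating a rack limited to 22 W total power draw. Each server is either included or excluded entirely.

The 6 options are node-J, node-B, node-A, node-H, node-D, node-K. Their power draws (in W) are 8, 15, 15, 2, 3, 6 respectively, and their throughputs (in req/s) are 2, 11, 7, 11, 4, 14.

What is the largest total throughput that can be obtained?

31

Treat it as a binary knapsack problem.
node-J + node-H + node-D + node-K: power draw 8 + 2 + 3 + 6 = 19 ≤ 22, throughput 2 + 11 + 4 + 14 = 31.
node-J + node-H + node-K: power draw 8 + 2 + 6 = 16 ≤ 22, throughput 2 + 11 + 14 = 27.
node-H + node-D + node-K: power draw 2 + 3 + 6 = 11 ≤ 22, throughput 11 + 4 + 14 = 29.
Best is node-J, node-H, node-D, and node-K with total throughput 31.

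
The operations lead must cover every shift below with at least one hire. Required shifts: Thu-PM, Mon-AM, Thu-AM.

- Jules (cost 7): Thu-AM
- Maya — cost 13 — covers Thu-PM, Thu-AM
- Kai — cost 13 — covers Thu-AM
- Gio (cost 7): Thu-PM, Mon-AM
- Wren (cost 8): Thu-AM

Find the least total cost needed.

Choose Jules and Gio: together they cover Thu-PM, Mon-AM, Thu-AM — every shift.
Total cost: 7 + 7 = 14.
No cover costs less than 14.

14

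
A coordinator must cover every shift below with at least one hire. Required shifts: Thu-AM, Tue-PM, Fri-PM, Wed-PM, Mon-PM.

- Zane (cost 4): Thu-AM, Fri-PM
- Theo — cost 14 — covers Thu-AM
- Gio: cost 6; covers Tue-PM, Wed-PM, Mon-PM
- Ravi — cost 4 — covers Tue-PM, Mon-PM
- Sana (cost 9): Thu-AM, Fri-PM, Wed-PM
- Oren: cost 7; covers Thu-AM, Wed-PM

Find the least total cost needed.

This is an integer covering problem.
Choose Zane and Gio: together they cover Thu-AM, Tue-PM, Fri-PM, Wed-PM, Mon-PM — every shift.
Total cost: 4 + 6 = 10.
No cover costs less than 10.

10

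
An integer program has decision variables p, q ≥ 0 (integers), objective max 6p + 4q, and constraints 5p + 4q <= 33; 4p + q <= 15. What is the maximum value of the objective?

Relaxing integrality, the LP optimum is 35.45 at (p,q) = (2.45, 5.18), which is not an integer point.
(p,q)=(1,7): 5·1+4·7=33≤33, 4·1+1·7=11≤15, objective 34.
(p,q)=(0,8): 5·0+4·8=32≤33, 4·0+1·8=8≤15, objective 32.
(p,q)=(2,5): 5·2+4·5=30≤33, 4·2+1·5=13≤15, objective 32.
(p,q)=(1,6): 5·1+4·6=29≤33, 4·1+1·6=10≤15, objective 30.
No feasible integer point exceeds 34.

34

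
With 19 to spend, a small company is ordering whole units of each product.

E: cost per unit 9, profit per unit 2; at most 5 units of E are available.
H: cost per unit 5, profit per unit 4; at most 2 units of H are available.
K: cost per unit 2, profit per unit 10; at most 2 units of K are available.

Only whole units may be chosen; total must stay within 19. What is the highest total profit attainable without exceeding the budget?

28

Take 2×H and 2×K: cost 14 ≤ 19, profit 2·4 + 2·10 = 28.
K has the best ratio (10/2) and is taken to its limit of 2; remaining capacity is filled optimally with the others.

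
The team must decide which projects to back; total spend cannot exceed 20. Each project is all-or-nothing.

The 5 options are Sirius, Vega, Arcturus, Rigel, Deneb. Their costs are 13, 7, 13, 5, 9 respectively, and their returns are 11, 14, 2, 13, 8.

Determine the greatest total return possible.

27

Vega + Rigel: cost 7 + 5 = 12 ≤ 20, return 14 + 13 = 27.
Sirius + Vega: cost 13 + 7 = 20 ≤ 20, return 11 + 14 = 25.
Best is Vega and Rigel with total return 27.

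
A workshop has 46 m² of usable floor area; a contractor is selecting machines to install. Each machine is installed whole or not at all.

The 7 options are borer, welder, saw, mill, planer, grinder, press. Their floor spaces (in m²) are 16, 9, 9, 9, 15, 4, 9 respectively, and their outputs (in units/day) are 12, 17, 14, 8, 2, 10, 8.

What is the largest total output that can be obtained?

Allowing fractional choices, the relaxed optimum would be about 61.5, but machines are indivisible.
welder + saw + mill + grinder + press: floor space 9 + 9 + 9 + 4 + 9 = 40 ≤ 46, output 17 + 14 + 8 + 10 + 8 = 57.
borer + welder + saw + grinder: floor space 16 + 9 + 9 + 4 = 38 ≤ 46, output 12 + 17 + 14 + 10 = 53.
borer + welder + saw + mill: floor space 16 + 9 + 9 + 9 = 43 ≤ 46, output 12 + 17 + 14 + 8 = 51.
Best is welder, saw, mill, grinder, and press with total output 57.

57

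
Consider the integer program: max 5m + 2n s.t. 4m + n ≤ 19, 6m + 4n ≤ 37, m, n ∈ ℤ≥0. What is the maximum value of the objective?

26

(m,n)=(4,3): 4·4+1·3=19≤19, 6·4+4·3=36≤37, objective 26.
(m,n)=(4,2): 4·4+1·2=18≤19, 6·4+4·2=32≤37, objective 24.
(m,n)=(3,4): 4·3+1·4=16≤19, 6·3+4·4=34≤37, objective 23.
Maximum is 26 at (m,n)=(4,3).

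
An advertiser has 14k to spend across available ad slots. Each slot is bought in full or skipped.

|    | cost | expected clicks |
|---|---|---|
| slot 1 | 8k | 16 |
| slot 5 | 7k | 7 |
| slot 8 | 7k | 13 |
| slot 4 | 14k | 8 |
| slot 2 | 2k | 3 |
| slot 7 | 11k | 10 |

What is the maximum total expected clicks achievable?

This is a 0-1 knapsack instance.
Allowing fractional choices, the relaxed optimum would be about 27.1, but ad slots are indivisible.
slot 5 + slot 8: cost 7 + 7 = 14 ≤ 14, expected clicks 7 + 13 = 20.
slot 1 + slot 2: cost 8 + 2 = 10 ≤ 14, expected clicks 16 + 3 = 19.
Best is slot 5 and slot 8 with total expected clicks 20.

20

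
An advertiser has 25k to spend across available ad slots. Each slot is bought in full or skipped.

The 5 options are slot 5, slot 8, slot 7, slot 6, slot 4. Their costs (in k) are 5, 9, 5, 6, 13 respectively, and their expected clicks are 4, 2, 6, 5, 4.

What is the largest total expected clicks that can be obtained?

Allowing fractional choices, the relaxed optimum would be about 17.8, but ad slots are indivisible.
slot 7 + slot 6 + slot 4: cost 5 + 6 + 13 = 24 ≤ 25, expected clicks 6 + 5 + 4 = 15.
slot 5 + slot 7 + slot 6: cost 5 + 5 + 6 = 16 ≤ 25, expected clicks 4 + 6 + 5 = 15.
slot 5 + slot 8 + slot 7 + slot 6: cost 5 + 9 + 5 + 6 = 25 ≤ 25, expected clicks 4 + 2 + 6 + 5 = 17.
Best is slot 5, slot 8, slot 7, and slot 6 with total expected clicks 17.

17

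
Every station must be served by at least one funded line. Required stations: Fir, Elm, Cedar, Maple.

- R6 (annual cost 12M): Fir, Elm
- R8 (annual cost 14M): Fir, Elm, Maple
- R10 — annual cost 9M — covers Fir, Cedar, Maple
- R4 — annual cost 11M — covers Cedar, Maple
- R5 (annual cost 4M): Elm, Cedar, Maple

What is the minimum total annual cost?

Choose R10 and R5: together they cover Fir, Elm, Cedar, Maple — every station.
Total annual cost: 9 + 4 = 13.

13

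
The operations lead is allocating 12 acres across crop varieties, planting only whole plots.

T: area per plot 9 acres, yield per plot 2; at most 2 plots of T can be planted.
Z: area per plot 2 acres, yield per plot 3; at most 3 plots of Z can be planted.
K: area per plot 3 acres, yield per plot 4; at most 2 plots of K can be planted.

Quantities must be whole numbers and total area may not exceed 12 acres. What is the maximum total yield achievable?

2×Z and 2×K: area 10 ≤ 12, yield 2·3 + 2·4 = 14.
3×Z and 2×K: area 12 ≤ 12, yield 3·3 + 2·4 = 17.
Best is 17.

17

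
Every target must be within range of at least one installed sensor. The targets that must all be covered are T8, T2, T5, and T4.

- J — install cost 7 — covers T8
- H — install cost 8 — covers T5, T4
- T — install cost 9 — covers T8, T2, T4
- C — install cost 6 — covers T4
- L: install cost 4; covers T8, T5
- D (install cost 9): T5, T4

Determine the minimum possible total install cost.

Choose T and L: together they cover T8, T2, T5, T4 — every target.
Total install cost: 9 + 4 = 13.
No cover costs less than 13.

13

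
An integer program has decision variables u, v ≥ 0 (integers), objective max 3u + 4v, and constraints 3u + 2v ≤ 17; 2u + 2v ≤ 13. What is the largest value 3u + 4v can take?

The continuous relaxation peaks at (0, 6.5) with value 26.00; rounding to a feasible lattice point costs some objective.
(u,v)=(0,6): 3·0+2·6=12≤17, 2·0+2·6=12≤13, objective 24.
(u,v)=(1,5): 3·1+2·5=13≤17, 2·1+2·5=12≤13, objective 23.
No feasible integer point exceeds 24.

24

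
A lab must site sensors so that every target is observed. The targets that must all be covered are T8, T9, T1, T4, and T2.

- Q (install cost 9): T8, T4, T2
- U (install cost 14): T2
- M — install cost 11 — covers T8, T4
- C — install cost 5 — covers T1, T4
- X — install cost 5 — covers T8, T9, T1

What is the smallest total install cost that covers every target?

14

This is an integer covering problem.
Choose Q and X: together they cover T8, T9, T1, T4, T2 — every target.
Total install cost: 9 + 5 = 14.
No cover costs less than 14.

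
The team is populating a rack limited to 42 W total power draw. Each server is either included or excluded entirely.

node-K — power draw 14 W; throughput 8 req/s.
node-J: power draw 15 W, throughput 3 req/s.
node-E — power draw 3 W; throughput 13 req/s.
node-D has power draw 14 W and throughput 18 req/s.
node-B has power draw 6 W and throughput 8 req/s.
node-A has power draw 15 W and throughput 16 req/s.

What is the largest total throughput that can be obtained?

55

This is an integer program with binary decision variables.
node-E + node-D + node-A: power draw 3 + 14 + 15 = 32 ≤ 42, throughput 13 + 18 + 16 = 47.
node-E + node-D + node-B + node-A: power draw 3 + 14 + 6 + 15 = 38 ≤ 42, throughput 13 + 18 + 8 + 16 = 55.
Best is node-E, node-D, node-B, and node-A with total throughput 55.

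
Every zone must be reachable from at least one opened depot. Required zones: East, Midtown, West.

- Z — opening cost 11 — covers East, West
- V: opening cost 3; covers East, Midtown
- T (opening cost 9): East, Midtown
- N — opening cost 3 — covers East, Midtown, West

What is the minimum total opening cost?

N alone covers East, Midtown, West — every zone.
Total opening cost: 3.

3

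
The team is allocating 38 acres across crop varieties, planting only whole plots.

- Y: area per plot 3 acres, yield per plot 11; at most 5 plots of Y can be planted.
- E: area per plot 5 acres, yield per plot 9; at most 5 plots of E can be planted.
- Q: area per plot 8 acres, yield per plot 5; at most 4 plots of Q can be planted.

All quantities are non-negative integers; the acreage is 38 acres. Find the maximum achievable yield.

Y has the best ratio (11/3); taking only Y gives at most 5×11 = 55 (stopped by the supply cap of 5).
Mixing does better — 5×Y and 4×E: area 35 ≤ 38, yield 5·11 + 4·9 = 91.

91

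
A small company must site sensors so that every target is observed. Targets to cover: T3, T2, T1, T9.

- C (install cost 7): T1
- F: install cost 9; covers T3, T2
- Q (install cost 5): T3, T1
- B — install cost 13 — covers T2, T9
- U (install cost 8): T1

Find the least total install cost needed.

Choose Q and B: together they cover T3, T2, T1, T9 — every target.
Total install cost: 5 + 13 = 18.
No cover costs less than 18.

18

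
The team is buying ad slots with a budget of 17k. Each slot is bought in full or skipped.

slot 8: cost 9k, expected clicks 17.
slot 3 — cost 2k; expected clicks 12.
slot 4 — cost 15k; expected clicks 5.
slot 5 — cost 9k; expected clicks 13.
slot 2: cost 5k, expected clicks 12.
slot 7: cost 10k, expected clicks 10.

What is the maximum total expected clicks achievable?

41

Treat it as a binary knapsack problem.
slot 8 + slot 3 + slot 2: cost 9 + 2 + 5 = 16 ≤ 17, expected clicks 17 + 12 + 12 = 41.
slot 3 + slot 2 + slot 7: cost 2 + 5 + 10 = 17 ≤ 17, expected clicks 12 + 12 + 10 = 34.
slot 3 + slot 5 + slot 2: cost 2 + 9 + 5 = 16 ≤ 17, expected clicks 12 + 13 + 12 = 37.
Best is slot 8, slot 3, and slot 2 with total expected clicks 41.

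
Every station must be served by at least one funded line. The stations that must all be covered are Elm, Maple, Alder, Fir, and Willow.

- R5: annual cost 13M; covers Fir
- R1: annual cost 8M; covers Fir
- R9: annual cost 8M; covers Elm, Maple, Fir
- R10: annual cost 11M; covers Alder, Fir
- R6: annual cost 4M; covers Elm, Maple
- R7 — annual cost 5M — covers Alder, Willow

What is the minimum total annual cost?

13

Choose R9 and R7: together they cover Elm, Maple, Alder, Fir, Willow — every station.
Total annual cost: 8 + 5 = 13.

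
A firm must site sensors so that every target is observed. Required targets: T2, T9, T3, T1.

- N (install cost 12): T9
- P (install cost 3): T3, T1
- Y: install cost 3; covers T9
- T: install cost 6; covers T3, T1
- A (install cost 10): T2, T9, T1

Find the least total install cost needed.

13

The greedy cost-per-new-target heuristic would pick P, Y, and A for 16, but a cheaper cover exists.
Choose P and A: together they cover T2, T9, T3, T1 — every target.
Total install cost: 3 + 10 = 13.
No cover costs less than 13.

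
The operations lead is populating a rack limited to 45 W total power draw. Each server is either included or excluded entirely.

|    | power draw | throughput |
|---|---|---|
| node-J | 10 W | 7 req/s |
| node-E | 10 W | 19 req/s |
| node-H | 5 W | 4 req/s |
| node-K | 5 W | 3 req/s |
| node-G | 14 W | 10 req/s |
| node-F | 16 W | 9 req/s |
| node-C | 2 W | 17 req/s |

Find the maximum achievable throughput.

57

node-J + node-E + node-K + node-G + node-C: power draw 10 + 10 + 5 + 14 + 2 = 41 ≤ 45, throughput 7 + 19 + 3 + 10 + 17 = 56.
node-J + node-E + node-H + node-G + node-C: power draw 10 + 10 + 5 + 14 + 2 = 41 ≤ 45, throughput 7 + 19 + 4 + 10 + 17 = 57.
Best is node-J, node-E, node-H, node-G, and node-C with total throughput 57.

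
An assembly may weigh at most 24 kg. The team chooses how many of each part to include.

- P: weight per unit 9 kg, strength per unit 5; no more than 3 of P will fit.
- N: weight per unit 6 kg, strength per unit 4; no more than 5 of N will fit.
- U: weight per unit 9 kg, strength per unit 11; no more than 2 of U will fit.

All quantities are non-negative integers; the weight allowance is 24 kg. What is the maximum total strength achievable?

This is a bounded integer knapsack.
U has the best ratio (11/9); taking only U gives at most 2×11 = 22 (stopped by the weight limit).
Mixing does better — 1×N and 2×U: weight 24 ≤ 24, strength 1·4 + 2·11 = 26.

26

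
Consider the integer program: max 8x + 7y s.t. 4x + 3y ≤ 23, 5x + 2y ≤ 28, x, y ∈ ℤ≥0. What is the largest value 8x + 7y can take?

51

Relaxing integrality, the LP optimum is 53.67 at (x,y) = (0, 7.67), which is not an integer point.
(x,y)=(2,5): 4·2+3·5=23≤23, 5·2+2·5=20≤28, objective 51.
(x,y)=(1,6): 4·1+3·6=22≤23, 5·1+2·6=17≤28, objective 50.
(x,y)=(0,7): 4·0+3·7=21≤23, 5·0+2·7=14≤28, objective 49.
No feasible integer point exceeds 51.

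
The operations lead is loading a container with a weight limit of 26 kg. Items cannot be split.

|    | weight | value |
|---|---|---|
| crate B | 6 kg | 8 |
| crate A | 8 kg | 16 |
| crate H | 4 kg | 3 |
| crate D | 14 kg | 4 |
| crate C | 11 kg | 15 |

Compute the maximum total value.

Take crate B, crate A, and crate C: weight 6 + 8 + 11 = 25 ≤ 26, value 8 + 16 + 15 = 39.
No other feasible combination does better.

39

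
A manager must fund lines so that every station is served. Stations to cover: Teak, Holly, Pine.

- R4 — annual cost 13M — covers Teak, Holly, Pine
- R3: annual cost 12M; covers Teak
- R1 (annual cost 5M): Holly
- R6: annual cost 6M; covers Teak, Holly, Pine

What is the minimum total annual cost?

6

R6 alone covers Teak, Holly, Pine — every station.
Total annual cost: 6.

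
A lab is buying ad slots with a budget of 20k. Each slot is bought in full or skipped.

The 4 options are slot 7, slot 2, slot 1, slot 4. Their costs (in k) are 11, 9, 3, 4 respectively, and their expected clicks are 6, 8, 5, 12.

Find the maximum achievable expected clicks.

25

slot 2 + slot 1 + slot 4: cost 9 + 3 + 4 = 16 ≤ 20, expected clicks 8 + 5 + 12 = 25.
slot 2 + slot 4: cost 9 + 4 = 13 ≤ 20, expected clicks 8 + 12 = 20.
slot 7 + slot 1 + slot 4: cost 11 + 3 + 4 = 18 ≤ 20, expected clicks 6 + 5 + 12 = 23.
Best is slot 2, slot 1, and slot 4 with total expected clicks 25.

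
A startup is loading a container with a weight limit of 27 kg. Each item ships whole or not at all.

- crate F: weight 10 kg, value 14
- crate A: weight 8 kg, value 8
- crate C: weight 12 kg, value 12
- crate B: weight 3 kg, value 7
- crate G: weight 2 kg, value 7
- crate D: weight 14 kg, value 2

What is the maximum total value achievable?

Treat it as a binary knapsack problem.
crate F + crate A + crate B + crate G: weight 10 + 8 + 3 + 2 = 23 ≤ 27, value 14 + 8 + 7 + 7 = 36.
crate A + crate C + crate B + crate G: weight 8 + 12 + 3 + 2 = 25 ≤ 27, value 8 + 12 + 7 + 7 = 34.
crate F + crate C + crate B + crate G: weight 10 + 12 + 3 + 2 = 27 ≤ 27, value 14 + 12 + 7 + 7 = 40.
Best is crate F, crate C, crate B, and crate G with total value 40.

40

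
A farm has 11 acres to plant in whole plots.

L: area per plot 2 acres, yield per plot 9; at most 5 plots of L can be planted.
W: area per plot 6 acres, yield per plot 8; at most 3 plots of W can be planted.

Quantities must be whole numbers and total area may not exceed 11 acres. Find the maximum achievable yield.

4×L: area 8 ≤ 11, yield 4·9 = 36.
5×L: area 10 ≤ 11, yield 5·9 = 45.
Best is 45.

45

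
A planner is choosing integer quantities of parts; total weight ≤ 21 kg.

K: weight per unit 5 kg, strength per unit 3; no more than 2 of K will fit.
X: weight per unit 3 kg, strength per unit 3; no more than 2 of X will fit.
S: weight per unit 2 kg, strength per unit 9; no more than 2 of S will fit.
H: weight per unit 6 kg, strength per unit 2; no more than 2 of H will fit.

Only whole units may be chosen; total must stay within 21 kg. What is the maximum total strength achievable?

30

2×K, 2×X, and 2×S: weight 20 ≤ 21, strength 2·3 + 2·3 + 2·9 = 30.
1×K, 2×X, 2×S, and 1×H: weight 21 ≤ 21, strength 1·3 + 2·3 + 2·9 + 1·2 = 29.
Best is 30.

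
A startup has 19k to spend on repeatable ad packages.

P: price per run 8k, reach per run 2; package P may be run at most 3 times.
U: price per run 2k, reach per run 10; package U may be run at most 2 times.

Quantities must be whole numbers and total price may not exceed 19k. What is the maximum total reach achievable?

2×U: price 4 ≤ 19, reach 2·10 = 20.
1×P and 2×U: price 12 ≤ 19, reach 1·2 + 2·10 = 22.
Best is 22.

22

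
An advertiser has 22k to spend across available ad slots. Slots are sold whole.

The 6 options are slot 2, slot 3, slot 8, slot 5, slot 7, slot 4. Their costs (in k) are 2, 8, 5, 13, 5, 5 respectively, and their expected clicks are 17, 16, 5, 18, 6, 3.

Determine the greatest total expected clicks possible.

44

slot 2 + slot 3 + slot 8 + slot 7: cost 2 + 8 + 5 + 5 = 20 ≤ 22, expected clicks 17 + 16 + 5 + 6 = 44.
slot 2 + slot 5 + slot 7: cost 2 + 13 + 5 = 20 ≤ 22, expected clicks 17 + 18 + 6 = 41.
slot 2 + slot 3 + slot 7 + slot 4: cost 2 + 8 + 5 + 5 = 20 ≤ 22, expected clicks 17 + 16 + 6 + 3 = 42.
Best is slot 2, slot 3, slot 8, and slot 7 with total expected clicks 44.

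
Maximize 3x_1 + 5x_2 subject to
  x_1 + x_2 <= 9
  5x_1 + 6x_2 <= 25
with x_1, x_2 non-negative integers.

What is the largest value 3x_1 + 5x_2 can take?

Relaxing integrality, the LP optimum is 20.83 at (x_1,x_2) = (0, 4.17), which is not an integer point.
(x_1,x_2)=(0,4): 1·0+1·4=4≤9, 5·0+6·4=24≤25, objective 20.
(x_1,x_2)=(1,3): 1·1+1·3=4≤9, 5·1+6·3=23≤25, objective 18.
(x_1,x_2)=(0,3): 1·0+1·3=3≤9, 5·0+6·3=18≤25, objective 15.
No feasible integer point exceeds 20.

20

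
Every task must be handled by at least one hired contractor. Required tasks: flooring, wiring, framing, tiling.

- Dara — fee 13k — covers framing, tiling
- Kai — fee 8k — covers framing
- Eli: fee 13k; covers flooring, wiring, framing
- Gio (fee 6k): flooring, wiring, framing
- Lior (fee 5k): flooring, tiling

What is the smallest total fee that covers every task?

Choose Gio and Lior: together they cover flooring, wiring, framing, tiling — every task.
Total fee: 6 + 5 = 11.
No cover costs less than 11.

11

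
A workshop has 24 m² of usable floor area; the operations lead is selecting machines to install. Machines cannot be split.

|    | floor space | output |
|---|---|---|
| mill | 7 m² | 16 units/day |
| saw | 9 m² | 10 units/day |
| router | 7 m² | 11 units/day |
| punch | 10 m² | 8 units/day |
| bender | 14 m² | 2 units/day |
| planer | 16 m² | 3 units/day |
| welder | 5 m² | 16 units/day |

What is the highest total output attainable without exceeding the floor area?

Treat it as a binary knapsack problem.
Allowing fractional choices, the relaxed optimum would be about 48.6, but machines are indivisible.
mill + saw + welder: floor space 7 + 9 + 5 = 21 ≤ 24, output 16 + 10 + 16 = 42.
mill + router + welder: floor space 7 + 7 + 5 = 19 ≤ 24, output 16 + 11 + 16 = 43.
Best is mill, router, and welder with total output 43.

43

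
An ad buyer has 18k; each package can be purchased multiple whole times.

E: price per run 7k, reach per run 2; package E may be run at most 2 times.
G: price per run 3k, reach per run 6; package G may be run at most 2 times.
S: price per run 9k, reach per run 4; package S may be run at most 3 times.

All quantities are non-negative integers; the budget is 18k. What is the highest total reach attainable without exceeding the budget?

Take 2×G and 1×S: price 15 ≤ 18, reach 2·6 + 1·4 = 16.
G has the best ratio (6/3) and is taken to its limit of 2; remaining capacity is filled optimally with the others.

16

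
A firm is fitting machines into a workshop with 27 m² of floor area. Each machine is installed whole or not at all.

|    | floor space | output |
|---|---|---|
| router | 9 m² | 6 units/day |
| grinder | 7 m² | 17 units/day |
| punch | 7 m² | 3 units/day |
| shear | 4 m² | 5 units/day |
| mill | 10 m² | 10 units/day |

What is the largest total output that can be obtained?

Allowing fractional choices, the relaxed optimum would be about 36.0, but machines are indivisible.
router + grinder + mill: floor space 9 + 7 + 10 = 26 ≤ 27, output 6 + 17 + 10 = 33.
grinder + shear + mill: floor space 7 + 4 + 10 = 21 ≤ 27, output 17 + 5 + 10 = 32.
router + grinder + punch + shear: floor space 9 + 7 + 7 + 4 = 27 ≤ 27, output 6 + 17 + 3 + 5 = 31.
Best is router, grinder, and mill with total output 33.

33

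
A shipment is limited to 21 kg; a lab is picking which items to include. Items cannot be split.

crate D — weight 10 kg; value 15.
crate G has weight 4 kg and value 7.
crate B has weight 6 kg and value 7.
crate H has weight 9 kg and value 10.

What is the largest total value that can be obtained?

29

crate G + crate B + crate H: weight 4 + 6 + 9 = 19 ≤ 21, value 7 + 7 + 10 = 24.
crate D + crate G + crate B: weight 10 + 4 + 6 = 20 ≤ 21, value 15 + 7 + 7 = 29.
crate D + crate H: weight 10 + 9 = 19 ≤ 21, value 15 + 10 = 25.
Best is crate D, crate G, and crate B with total value 29.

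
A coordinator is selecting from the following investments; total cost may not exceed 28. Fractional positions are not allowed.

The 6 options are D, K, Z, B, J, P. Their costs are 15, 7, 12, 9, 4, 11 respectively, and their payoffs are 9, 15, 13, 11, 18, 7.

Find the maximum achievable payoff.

Take K, Z, and J: cost 7 + 12 + 4 = 23 ≤ 28, payoff 15 + 13 + 18 = 46.
No other feasible combination does better.

46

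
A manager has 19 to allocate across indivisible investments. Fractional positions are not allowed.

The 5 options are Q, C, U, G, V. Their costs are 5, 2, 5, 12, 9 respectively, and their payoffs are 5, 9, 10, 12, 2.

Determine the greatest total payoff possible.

Take C, U, and G: cost 2 + 5 + 12 = 19 ≤ 19, payoff 9 + 10 + 12 = 31.
No other feasible combination does better.

31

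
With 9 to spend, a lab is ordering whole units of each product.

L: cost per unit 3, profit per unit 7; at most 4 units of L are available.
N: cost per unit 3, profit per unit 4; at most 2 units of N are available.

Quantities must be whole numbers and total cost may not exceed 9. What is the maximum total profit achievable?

This is a bounded integer knapsack.
L has the best ratio (7/3); taking only L gives at most 3×7 = 21 (stopped by the cost limit).
Optimal: 3×L: cost 9 ≤ 9, profit 3·7 = 21.

21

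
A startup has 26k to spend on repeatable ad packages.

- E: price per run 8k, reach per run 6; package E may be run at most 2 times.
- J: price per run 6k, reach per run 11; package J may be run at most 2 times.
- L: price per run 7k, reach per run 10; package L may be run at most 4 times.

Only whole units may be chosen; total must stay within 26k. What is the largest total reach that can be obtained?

42

Take 2×J and 2×L: price 26 ≤ 26, reach 2·11 + 2·10 = 42.
J has the best ratio (11/6) and is taken to its limit of 2; remaining capacity is filled optimally with the others.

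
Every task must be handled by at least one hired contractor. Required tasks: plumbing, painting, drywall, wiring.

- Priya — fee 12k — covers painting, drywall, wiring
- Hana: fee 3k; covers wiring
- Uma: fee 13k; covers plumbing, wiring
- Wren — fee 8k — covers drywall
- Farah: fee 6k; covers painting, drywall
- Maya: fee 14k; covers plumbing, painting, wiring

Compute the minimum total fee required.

The greedy cost-per-new-task heuristic would pick Hana, Farah, and Uma for 22, but a cheaper cover exists.
Choose Uma and Farah: together they cover plumbing, painting, drywall, wiring — every task.
Total fee: 13 + 6 = 19.
No cover costs less than 19.

19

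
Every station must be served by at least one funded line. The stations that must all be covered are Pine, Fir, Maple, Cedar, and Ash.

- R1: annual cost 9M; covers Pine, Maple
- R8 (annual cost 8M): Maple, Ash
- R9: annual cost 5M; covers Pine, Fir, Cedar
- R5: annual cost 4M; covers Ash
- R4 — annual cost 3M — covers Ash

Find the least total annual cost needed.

13

The greedy cost-per-new-station heuristic would pick R9, R4, and R8 for 16, but a cheaper cover exists.
Choose R8 and R9: together they cover Pine, Fir, Maple, Cedar, Ash — every station.
Total annual cost: 8 + 5 = 13.
No cover costs less than 13.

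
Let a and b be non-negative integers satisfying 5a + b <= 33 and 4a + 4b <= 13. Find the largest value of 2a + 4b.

12

(a,b)=(0,3): 5·0+1·3=3≤33, 4·0+4·3=12≤13, objective 12.
(a,b)=(1,2): 5·1+1·2=7≤33, 4·1+4·2=12≤13, objective 10.
(a,b)=(0,2): 5·0+1·2=2≤33, 4·0+4·2=8≤13, objective 8.
No feasible integer point exceeds 12.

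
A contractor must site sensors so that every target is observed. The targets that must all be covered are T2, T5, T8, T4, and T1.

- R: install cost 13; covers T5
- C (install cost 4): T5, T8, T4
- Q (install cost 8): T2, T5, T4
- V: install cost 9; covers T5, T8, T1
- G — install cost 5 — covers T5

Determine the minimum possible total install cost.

17

Choose Q and V: together they cover T2, T5, T8, T4, T1 — every target.
Total install cost: 8 + 9 = 17.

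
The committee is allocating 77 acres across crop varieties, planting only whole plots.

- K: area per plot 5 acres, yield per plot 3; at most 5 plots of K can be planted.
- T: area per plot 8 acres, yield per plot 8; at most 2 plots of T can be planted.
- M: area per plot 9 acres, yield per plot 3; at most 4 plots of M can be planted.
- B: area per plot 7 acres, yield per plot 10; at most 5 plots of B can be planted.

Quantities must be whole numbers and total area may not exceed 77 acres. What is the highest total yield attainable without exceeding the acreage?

This is a bounded integer knapsack.
Take 5×K, 2×T, and 5×B: area 76 ≤ 77, yield 5·3 + 2·8 + 5·10 = 81.
B has the best ratio (10/7) and is taken to its limit of 5; remaining capacity is filled optimally with the others.

81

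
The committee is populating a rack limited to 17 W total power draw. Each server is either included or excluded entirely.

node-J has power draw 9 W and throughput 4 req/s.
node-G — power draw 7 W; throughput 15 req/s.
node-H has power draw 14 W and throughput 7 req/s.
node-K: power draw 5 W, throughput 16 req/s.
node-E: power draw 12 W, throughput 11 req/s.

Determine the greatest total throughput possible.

31

Treat it as a binary knapsack problem.
Allowing fractional choices, the relaxed optimum would be about 35.6, but servers are indivisible.
node-K + node-E: power draw 5 + 12 = 17 ≤ 17, throughput 16 + 11 = 27.
node-G + node-K: power draw 7 + 5 = 12 ≤ 17, throughput 15 + 16 = 31.
node-J + node-K: power draw 9 + 5 = 14 ≤ 17, throughput 4 + 16 = 20.
Best is node-G and node-K with total throughput 31.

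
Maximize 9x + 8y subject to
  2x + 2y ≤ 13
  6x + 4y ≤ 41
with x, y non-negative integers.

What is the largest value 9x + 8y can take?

54

(x,y)=(6,0) is feasible, giving 54.
(x,y)=(5,1) is feasible, giving 53.
(x,y)=(5,0) is feasible, giving 45.
The best lattice point is (6,0), giving 54.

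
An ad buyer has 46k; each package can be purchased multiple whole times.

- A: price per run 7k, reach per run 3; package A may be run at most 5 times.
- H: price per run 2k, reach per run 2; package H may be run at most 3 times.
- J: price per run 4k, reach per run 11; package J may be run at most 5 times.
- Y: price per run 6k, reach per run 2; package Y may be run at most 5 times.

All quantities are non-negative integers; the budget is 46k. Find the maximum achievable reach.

J has the best ratio (11/4); taking only J gives at most 5×11 = 55 (stopped by the supply cap of 5).
Mixing does better — 2×A, 3×H, 5×J, and 1×Y: price 46 ≤ 46, reach 2·3 + 3·2 + 5·11 + 1·2 = 69.

69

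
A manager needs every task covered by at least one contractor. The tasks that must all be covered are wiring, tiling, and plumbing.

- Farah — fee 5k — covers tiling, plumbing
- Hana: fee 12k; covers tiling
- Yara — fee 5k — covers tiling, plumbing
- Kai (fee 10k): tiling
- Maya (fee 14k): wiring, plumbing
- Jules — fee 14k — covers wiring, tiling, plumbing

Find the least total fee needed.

14

The greedy cost-per-new-task heuristic would pick Farah and Maya for 19, but a cheaper cover exists.
Jules alone covers wiring, tiling, plumbing — every task.
Total fee: 14.
No cover costs less than 14.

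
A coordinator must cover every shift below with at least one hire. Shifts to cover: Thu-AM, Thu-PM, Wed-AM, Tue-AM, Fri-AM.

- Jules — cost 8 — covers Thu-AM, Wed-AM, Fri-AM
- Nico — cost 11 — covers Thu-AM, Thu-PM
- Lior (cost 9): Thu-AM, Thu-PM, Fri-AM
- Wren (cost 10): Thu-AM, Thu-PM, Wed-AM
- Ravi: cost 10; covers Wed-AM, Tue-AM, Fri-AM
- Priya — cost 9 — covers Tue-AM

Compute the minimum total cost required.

This is an integer covering problem.
The greedy cost-per-new-shift heuristic would pick Jules, Lior, and Priya for 26, but a cheaper cover exists.
Choose Lior and Ravi: together they cover Thu-AM, Thu-PM, Wed-AM, Tue-AM, Fri-AM — every shift.
Total cost: 9 + 10 = 19.
No cover costs less than 19.

19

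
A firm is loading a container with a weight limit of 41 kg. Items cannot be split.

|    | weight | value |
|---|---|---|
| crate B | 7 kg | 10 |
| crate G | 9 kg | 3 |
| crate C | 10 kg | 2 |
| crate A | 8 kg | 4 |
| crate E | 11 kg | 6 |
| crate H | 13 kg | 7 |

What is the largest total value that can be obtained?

27

Allowing fractional choices, the relaxed optimum would be about 27.7, but items are indivisible.
crate B + crate A + crate E + crate H: weight 7 + 8 + 11 + 13 = 39 ≤ 41, value 10 + 4 + 6 + 7 = 27.
crate B + crate G + crate E + crate H: weight 7 + 9 + 11 + 13 = 40 ≤ 41, value 10 + 3 + 6 + 7 = 26.
Best is crate B, crate A, crate E, and crate H with total value 27.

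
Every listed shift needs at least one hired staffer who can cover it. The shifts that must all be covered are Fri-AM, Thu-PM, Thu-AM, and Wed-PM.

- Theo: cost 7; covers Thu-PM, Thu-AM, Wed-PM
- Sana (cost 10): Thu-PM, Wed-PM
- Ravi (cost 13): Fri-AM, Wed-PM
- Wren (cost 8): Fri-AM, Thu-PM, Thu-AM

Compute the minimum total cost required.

Choose Theo and Wren: together they cover Fri-AM, Thu-PM, Thu-AM, Wed-PM — every shift.
Total cost: 7 + 8 = 15.
No cover costs less than 15.

15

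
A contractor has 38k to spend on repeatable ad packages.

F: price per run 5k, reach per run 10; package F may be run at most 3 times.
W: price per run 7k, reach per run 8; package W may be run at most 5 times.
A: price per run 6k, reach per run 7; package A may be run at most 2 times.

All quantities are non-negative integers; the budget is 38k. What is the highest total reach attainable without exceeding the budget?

Take 3×F and 3×W: price 36 ≤ 38, reach 3·10 + 3·8 = 54.
F has the best ratio (10/5) and is taken to its limit of 3; remaining capacity is filled optimally with the others.

54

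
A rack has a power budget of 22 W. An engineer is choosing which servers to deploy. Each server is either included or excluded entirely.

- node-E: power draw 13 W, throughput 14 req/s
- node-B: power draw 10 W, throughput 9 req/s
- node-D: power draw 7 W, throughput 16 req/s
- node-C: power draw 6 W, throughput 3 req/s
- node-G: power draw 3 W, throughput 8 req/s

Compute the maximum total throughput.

33

This is a 0-1 knapsack instance.
Take node-B, node-D, and node-G: power draw 10 + 7 + 3 = 20 ≤ 22, throughput 9 + 16 + 8 = 33.
No other feasible combination does better.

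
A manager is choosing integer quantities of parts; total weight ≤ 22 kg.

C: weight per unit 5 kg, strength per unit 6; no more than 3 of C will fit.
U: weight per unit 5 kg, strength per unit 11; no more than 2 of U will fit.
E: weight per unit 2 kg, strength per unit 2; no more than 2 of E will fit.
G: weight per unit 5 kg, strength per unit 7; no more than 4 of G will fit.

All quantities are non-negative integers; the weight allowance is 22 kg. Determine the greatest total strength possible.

38

1×C, 2×U, 1×E, and 1×G: weight 22 ≤ 22, strength 1·6 + 2·11 + 1·2 + 1·7 = 37.
2×U, 1×E, and 2×G: weight 22 ≤ 22, strength 2·11 + 1·2 + 2·7 = 38.
Best is 38.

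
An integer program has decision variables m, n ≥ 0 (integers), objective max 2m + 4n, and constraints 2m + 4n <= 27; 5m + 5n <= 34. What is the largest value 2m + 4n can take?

24

The continuous relaxation peaks at (0, 6.75) with value 27.00; rounding to a feasible lattice point costs some objective.
(m,n)=(0,6): 2·0+4·6=24≤27, 5·0+5·6=30≤34, objective 24.
(m,n)=(1,5): 2·1+4·5=22≤27, 5·1+5·5=30≤34, objective 22.
(m,n)=(0,5): 2·0+4·5=20≤27, 5·0+5·5=25≤34, objective 20.
Maximum is 24 at (m,n)=(0,6).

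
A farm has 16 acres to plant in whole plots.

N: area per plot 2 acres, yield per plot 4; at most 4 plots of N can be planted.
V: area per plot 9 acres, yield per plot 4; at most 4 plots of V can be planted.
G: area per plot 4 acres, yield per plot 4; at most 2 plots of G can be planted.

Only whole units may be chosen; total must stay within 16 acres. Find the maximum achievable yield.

24

3×N and 2×G: area 14 ≤ 16, yield 3·4 + 2·4 = 20.
4×N and 2×G: area 16 ≤ 16, yield 4·4 + 2·4 = 24.
Best is 24.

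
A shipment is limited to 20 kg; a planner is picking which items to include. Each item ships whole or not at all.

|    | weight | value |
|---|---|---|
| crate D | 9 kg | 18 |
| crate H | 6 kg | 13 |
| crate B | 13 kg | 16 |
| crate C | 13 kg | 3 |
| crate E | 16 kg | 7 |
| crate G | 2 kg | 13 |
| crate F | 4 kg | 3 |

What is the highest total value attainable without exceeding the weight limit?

crate D + crate H + crate F: weight 9 + 6 + 4 = 19 ≤ 20, value 18 + 13 + 3 = 34.
crate D + crate H + crate G: weight 9 + 6 + 2 = 17 ≤ 20, value 18 + 13 + 13 = 44.
crate D + crate G + crate F: weight 9 + 2 + 4 = 15 ≤ 20, value 18 + 13 + 3 = 34.
Best is crate D, crate H, and crate G with total value 44.

44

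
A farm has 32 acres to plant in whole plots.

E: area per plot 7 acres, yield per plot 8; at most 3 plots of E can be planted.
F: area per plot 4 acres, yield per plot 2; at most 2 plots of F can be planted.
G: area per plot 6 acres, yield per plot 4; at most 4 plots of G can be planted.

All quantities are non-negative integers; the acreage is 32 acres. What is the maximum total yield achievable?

This is a bounded integer knapsack.
Take 3×E, 1×F, and 1×G: area 31 ≤ 32, yield 3·8 + 1·2 + 1·4 = 30.
E has the best ratio (8/7) and is taken to its limit of 3; remaining capacity is filled optimally with the others.

30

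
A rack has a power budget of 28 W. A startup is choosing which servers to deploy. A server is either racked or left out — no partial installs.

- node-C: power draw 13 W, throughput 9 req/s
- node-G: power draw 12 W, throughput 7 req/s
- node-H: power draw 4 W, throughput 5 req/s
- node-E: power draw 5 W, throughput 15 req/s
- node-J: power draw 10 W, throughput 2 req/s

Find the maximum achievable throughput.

node-C + node-H + node-E: power draw 13 + 4 + 5 = 22 ≤ 28, throughput 9 + 5 + 15 = 29.
node-G + node-H + node-E: power draw 12 + 4 + 5 = 21 ≤ 28, throughput 7 + 5 + 15 = 27.
Best is node-C, node-H, and node-E with total throughput 29.

29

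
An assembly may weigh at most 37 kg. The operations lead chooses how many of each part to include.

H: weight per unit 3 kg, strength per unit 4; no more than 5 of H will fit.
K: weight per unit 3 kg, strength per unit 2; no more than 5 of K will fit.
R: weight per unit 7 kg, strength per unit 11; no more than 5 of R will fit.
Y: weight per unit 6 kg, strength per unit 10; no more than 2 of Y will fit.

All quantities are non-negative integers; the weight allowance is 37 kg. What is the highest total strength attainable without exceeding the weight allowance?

58

Take 1×H, 4×R, and 1×Y: weight 37 ≤ 37, strength 1·4 + 4·11 + 1·10 = 58.
No other integer combination yields more.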